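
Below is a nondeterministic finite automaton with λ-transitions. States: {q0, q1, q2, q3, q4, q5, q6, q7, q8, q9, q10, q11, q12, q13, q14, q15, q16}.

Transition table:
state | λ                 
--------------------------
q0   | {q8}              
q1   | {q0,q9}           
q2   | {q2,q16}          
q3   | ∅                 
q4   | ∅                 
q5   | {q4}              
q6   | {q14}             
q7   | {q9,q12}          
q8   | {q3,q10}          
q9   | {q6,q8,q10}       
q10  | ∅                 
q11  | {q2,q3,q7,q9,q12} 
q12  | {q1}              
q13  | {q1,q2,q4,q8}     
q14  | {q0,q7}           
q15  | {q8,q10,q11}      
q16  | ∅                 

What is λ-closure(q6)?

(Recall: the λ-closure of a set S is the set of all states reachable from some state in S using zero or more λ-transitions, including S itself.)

{q0, q1, q3, q6, q7, q8, q9, q10, q12, q14}

Start with {q6}.
From q6 via λ: add q14.
From q14 via λ: add q0, q7.
From q0 via λ: add q8.
From q7 via λ: add q9, q12.
From q8 via λ: add q3, q10.
From q12 via λ: add q1.
No new states can be added; the closed set is {q0, q1, q3, q6, q7, q8, q9, q10, q12, q14}.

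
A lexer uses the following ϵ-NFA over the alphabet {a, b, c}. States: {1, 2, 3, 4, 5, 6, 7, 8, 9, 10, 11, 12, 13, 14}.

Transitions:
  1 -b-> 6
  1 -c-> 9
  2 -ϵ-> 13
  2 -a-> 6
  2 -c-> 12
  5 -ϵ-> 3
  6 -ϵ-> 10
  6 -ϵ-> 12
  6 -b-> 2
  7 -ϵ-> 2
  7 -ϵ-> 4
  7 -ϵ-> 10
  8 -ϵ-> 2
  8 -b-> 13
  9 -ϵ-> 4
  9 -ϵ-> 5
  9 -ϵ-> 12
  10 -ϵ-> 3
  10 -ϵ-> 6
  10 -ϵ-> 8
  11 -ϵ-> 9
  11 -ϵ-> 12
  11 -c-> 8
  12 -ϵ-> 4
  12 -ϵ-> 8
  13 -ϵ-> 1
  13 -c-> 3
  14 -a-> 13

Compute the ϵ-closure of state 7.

{1, 2, 3, 4, 6, 7, 8, 10, 12, 13}

Start with {7}.
From 7 via ϵ: add 2, 4, 10.
From 2 via ϵ: add 13.
From 10 via ϵ: add 3, 6, 8.
From 6 via ϵ: add 12.
From 13 via ϵ: add 1.
No new states can be added; the closed set is {1, 2, 3, 4, 6, 7, 8, 10, 12, 13}.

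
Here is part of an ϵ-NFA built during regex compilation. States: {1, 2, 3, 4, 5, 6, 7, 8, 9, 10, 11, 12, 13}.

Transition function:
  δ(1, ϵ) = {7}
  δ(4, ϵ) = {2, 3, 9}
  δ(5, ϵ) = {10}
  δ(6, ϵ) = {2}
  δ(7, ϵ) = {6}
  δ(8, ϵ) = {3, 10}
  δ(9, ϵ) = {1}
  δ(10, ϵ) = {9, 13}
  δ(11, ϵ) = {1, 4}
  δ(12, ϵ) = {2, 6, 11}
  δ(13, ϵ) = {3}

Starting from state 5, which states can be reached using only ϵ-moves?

{1, 2, 3, 5, 6, 7, 9, 10, 13}

Start with {5}.
From 5 via ϵ: add 10.
From 10 via ϵ: add 9, 13.
From 9 via ϵ: add 1.
From 13 via ϵ: add 3.
From 1 via ϵ: add 7.
From 7 via ϵ: add 6.
From 6 via ϵ: add 2.
No new states can be added; the closed set is {1, 2, 3, 5, 6, 7, 9, 10, 13}.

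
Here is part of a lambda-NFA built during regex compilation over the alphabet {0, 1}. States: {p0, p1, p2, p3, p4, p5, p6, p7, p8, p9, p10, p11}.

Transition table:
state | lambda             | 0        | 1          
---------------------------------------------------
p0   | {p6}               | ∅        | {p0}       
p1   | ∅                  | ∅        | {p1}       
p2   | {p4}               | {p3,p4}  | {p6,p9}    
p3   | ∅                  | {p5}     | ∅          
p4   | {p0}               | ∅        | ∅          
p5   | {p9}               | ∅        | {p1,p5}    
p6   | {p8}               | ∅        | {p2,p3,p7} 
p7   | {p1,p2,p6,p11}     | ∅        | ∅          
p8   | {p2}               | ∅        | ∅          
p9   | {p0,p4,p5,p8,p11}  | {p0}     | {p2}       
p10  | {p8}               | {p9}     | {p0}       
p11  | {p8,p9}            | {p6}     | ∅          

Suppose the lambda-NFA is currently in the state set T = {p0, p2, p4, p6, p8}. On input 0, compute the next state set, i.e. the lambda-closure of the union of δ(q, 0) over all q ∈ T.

p2 on 0 → {p3, p4}.
No 0-transition from p0, p4, p6, p8.
Union after reading 0: {p3, p4}.
Now take the lambda-closure:
From p4 via lambda: add p0.
From p0 via lambda: add p6.
From p6 via lambda: add p8.
From p8 via lambda: add p2.
No new states can be added; the closed set is {p0, p2, p3, p4, p6, p8}.

{p0, p2, p3, p4, p6, p8}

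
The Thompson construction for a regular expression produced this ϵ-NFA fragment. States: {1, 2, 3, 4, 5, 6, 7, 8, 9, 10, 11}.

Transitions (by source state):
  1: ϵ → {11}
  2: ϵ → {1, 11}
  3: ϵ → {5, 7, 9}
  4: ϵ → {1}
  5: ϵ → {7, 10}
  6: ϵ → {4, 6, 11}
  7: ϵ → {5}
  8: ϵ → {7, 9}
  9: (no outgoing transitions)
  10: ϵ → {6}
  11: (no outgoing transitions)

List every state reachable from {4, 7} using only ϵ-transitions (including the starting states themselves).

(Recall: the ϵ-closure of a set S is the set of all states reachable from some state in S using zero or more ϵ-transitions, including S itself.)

Start with {4, 7}.
From 4 via ϵ: add 1.
From 7 via ϵ: add 5.
From 1 via ϵ: add 11.
From 5 via ϵ: add 10.
From 10 via ϵ: add 6.
No new states can be added; the closed set is {1, 4, 5, 6, 7, 10, 11}.

{1, 4, 5, 6, 7, 10, 11}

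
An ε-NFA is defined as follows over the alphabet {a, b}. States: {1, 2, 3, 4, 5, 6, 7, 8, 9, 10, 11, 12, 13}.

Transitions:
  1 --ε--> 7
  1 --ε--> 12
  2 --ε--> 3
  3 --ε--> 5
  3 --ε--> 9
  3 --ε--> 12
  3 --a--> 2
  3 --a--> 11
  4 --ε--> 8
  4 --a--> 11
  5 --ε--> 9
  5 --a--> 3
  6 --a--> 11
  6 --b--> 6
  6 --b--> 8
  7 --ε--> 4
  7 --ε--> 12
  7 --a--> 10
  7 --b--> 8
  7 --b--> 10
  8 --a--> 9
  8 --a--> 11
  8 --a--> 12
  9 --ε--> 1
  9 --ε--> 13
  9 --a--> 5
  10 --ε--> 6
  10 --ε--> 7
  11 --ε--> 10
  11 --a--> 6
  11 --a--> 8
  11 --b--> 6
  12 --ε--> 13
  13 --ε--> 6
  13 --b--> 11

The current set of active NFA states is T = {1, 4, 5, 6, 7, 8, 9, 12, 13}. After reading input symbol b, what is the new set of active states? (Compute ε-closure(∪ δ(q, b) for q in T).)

6 on b → {6, 8}.
7 on b → {8, 10}.
13 on b → {11}.
No b-transition from 1, 4, 5, 8, 9, 12.
Union after reading b: {6, 8, 10, 11}.
Now take the ε-closure:
From 10 via ε: add 7.
From 7 via ε: add 4, 12.
From 12 via ε: add 13.
No new states can be added; the closed set is {4, 6, 7, 8, 10, 11, 12, 13}.

{4, 6, 7, 8, 10, 11, 12, 13}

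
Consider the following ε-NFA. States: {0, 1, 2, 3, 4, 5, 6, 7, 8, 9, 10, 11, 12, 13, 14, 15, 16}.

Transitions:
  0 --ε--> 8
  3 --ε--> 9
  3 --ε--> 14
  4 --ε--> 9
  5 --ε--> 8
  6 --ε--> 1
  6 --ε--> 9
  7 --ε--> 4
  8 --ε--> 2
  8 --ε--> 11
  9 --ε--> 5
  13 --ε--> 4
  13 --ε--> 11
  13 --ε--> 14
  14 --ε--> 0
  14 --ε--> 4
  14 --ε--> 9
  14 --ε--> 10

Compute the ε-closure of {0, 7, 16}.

{0, 2, 4, 5, 7, 8, 9, 11, 16}

Start with {0, 7, 16}.
From 0 via ε: add 8.
From 7 via ε: add 4.
From 4 via ε: add 9.
From 8 via ε: add 2, 11.
From 9 via ε: add 5.
No new states can be added; the closed set is {0, 2, 4, 5, 7, 8, 9, 11, 16}.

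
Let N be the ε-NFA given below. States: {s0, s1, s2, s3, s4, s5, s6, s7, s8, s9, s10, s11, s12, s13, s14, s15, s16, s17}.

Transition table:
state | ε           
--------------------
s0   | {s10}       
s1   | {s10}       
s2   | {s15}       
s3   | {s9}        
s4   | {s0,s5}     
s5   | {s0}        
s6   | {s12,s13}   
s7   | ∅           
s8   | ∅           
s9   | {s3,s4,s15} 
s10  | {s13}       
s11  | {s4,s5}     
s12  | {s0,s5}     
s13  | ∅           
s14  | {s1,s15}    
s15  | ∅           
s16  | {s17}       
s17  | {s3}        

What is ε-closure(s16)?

Start with {s16}.
From s16 via ε: add s17.
From s17 via ε: add s3.
From s3 via ε: add s9.
From s9 via ε: add s4, s15.
From s4 via ε: add s0, s5.
From s0 via ε: add s10.
From s10 via ε: add s13.
No new states can be added; the closed set is {s0, s3, s4, s5, s9, s10, s13, s15, s16, s17}.

{s0, s3, s4, s5, s9, s10, s13, s15, s16, s17}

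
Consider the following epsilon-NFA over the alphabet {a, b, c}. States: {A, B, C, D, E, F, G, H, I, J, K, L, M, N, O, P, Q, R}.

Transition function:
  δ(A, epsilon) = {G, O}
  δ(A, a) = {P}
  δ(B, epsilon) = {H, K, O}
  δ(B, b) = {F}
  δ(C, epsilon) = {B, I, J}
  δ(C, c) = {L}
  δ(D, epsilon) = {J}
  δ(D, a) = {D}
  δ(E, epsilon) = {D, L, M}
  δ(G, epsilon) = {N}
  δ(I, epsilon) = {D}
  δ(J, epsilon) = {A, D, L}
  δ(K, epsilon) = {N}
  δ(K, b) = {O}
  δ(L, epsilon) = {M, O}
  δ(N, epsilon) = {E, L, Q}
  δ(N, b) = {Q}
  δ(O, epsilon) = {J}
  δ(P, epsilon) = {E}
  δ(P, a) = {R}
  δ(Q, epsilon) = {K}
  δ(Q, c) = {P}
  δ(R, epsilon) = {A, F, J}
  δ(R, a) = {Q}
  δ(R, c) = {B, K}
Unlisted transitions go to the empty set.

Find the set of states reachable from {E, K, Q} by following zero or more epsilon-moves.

{A, D, E, G, J, K, L, M, N, O, Q}

Start with {E, K, Q}.
From E via epsilon: add D, L, M.
From K via epsilon: add N.
From D via epsilon: add J.
From L via epsilon: add O.
From J via epsilon: add A.
From A via epsilon: add G.
No new states can be added; the closed set is {A, D, E, G, J, K, L, M, N, O, Q}.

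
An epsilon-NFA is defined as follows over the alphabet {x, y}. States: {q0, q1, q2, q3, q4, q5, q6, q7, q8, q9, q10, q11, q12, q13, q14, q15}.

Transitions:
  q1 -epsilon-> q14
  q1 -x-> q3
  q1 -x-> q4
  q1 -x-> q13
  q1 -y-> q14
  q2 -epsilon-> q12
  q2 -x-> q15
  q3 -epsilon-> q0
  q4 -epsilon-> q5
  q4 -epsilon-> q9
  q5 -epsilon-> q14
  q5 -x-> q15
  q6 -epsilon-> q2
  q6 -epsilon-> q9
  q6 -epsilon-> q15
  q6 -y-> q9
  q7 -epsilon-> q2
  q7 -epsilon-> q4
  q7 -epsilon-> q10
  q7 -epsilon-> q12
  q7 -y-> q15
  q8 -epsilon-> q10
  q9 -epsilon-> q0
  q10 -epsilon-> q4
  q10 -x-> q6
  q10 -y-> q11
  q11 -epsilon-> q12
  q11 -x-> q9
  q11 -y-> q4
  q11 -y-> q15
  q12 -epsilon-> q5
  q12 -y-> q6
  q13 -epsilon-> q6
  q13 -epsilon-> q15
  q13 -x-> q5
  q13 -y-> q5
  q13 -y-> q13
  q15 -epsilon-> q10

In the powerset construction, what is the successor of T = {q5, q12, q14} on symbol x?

{q0, q4, q5, q9, q10, q14, q15}

q5 on x → {q15}.
No x-transition from q12, q14.
Union after reading x: {q15}.
Now take the epsilon-closure:
From q15 via epsilon: add q10.
From q10 via epsilon: add q4.
From q4 via epsilon: add q5, q9.
From q5 via epsilon: add q14.
From q9 via epsilon: add q0.
No new states can be added; the closed set is {q0, q4, q5, q9, q10, q14, q15}.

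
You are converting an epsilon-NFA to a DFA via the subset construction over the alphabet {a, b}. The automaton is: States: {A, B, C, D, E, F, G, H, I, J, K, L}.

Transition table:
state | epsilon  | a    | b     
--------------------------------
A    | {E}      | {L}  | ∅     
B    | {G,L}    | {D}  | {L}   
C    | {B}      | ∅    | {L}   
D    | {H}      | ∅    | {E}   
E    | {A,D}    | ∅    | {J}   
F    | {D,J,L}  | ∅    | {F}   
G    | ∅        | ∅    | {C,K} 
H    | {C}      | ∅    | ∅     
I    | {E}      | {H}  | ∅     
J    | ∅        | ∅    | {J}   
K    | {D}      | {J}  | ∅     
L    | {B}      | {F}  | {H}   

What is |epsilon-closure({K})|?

7

Start with {K}.
From K via epsilon: add D.
From D via epsilon: add H.
From H via epsilon: add C.
From C via epsilon: add B.
From B via epsilon: add G, L.
epsilon-closure = {B, C, D, G, H, K, L}, which has 7 states.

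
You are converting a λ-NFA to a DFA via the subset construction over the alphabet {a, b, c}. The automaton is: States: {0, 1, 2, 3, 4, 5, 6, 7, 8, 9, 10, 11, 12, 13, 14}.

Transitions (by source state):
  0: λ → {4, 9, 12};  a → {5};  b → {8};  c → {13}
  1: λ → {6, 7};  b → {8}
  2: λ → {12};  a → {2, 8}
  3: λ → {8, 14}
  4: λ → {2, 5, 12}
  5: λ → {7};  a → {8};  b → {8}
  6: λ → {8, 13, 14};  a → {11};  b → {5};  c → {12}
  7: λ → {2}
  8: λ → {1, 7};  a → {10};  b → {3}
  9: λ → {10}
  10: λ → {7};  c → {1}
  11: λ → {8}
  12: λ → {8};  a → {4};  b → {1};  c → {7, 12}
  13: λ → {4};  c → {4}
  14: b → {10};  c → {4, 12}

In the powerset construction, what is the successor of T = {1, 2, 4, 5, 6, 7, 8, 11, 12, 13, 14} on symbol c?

{1, 2, 4, 5, 6, 7, 8, 12, 13, 14}

6 on c → {12}.
12 on c → {7, 12}.
13 on c → {4}.
14 on c → {4, 12}.
No c-transition from 1, 2, 4, 5, 7, 8, 11.
Union after reading c: {4, 7, 12}.
Now take the λ-closure:
From 4 via λ: add 2, 5.
From 12 via λ: add 8.
From 8 via λ: add 1.
From 1 via λ: add 6.
From 6 via λ: add 13, 14.
No new states can be added; the closed set is {1, 2, 4, 5, 6, 7, 8, 12, 13, 14}.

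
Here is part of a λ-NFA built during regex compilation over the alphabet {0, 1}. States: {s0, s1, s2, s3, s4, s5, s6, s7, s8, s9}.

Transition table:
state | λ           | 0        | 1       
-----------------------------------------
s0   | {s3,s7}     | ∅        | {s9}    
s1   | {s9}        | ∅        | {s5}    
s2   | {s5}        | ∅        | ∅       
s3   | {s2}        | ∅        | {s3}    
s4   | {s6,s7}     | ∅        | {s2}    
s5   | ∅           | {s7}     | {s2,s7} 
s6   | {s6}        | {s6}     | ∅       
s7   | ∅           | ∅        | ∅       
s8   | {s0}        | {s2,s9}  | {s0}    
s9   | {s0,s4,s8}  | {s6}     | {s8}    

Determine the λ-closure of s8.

Start with {s8}.
From s8 via λ: add s0.
From s0 via λ: add s3, s7.
From s3 via λ: add s2.
From s2 via λ: add s5.
No new states can be added; the closed set is {s0, s2, s3, s5, s7, s8}.

{s0, s2, s3, s5, s7, s8}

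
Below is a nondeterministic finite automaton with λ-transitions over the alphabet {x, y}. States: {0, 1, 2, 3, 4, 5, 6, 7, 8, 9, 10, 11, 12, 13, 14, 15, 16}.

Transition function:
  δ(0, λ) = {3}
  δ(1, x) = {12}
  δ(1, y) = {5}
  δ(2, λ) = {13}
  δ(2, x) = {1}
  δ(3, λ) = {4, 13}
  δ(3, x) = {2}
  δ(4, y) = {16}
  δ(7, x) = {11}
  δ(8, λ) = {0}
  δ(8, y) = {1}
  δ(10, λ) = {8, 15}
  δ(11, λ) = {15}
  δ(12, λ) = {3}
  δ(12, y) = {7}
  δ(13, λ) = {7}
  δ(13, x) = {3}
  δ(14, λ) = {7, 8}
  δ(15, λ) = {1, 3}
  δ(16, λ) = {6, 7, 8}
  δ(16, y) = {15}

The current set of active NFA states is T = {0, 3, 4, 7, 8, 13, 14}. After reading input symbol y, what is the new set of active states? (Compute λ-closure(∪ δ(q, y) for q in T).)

{0, 1, 3, 4, 6, 7, 8, 13, 16}

4 on y → {16}.
8 on y → {1}.
No y-transition from 0, 3, 7, 13, 14.
Union after reading y: {1, 16}.
Now take the λ-closure:
From 16 via λ: add 6, 7, 8.
From 8 via λ: add 0.
From 0 via λ: add 3.
From 3 via λ: add 4, 13.
No new states can be added; the closed set is {0, 1, 3, 4, 6, 7, 8, 13, 16}.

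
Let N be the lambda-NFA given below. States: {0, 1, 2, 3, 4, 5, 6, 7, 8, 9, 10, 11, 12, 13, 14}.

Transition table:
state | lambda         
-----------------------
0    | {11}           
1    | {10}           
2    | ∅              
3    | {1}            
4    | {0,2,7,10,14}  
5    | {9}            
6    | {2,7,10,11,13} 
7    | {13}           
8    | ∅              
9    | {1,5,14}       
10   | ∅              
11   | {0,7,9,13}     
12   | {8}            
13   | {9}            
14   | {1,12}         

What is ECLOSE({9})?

Start with {9}.
From 9 via lambda: add 1, 5, 14.
From 1 via lambda: add 10.
From 14 via lambda: add 12.
From 12 via lambda: add 8.
No new states can be added; the closed set is {1, 5, 8, 9, 10, 12, 14}.

{1, 5, 8, 9, 10, 12, 14}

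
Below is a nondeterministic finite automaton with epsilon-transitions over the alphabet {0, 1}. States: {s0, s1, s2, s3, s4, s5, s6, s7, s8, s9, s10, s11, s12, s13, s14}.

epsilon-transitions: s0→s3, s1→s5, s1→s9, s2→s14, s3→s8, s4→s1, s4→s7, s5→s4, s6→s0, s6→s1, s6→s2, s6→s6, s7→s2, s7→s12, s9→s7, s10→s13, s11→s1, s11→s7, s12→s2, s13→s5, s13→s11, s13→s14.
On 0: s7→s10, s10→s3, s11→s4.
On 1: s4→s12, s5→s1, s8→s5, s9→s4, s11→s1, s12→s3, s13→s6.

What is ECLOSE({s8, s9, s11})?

Start with {s8, s9, s11}.
From s9 via epsilon: add s7.
From s11 via epsilon: add s1.
From s1 via epsilon: add s5.
From s7 via epsilon: add s2, s12.
From s2 via epsilon: add s14.
From s5 via epsilon: add s4.
No new states can be added; the closed set is {s1, s2, s4, s5, s7, s8, s9, s11, s12, s14}.

{s1, s2, s4, s5, s7, s8, s9, s11, s12, s14}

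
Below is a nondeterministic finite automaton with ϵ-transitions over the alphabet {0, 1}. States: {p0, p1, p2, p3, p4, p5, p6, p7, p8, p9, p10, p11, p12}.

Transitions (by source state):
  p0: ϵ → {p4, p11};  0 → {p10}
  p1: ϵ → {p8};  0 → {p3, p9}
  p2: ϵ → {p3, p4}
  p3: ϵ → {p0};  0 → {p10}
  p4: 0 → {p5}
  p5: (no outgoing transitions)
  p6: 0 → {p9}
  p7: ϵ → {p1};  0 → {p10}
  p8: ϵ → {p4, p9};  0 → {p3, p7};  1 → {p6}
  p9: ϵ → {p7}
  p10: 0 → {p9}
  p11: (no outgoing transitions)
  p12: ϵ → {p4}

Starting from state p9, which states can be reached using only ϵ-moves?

{p1, p4, p7, p8, p9}

Start with {p9}.
From p9 via ϵ: add p7.
From p7 via ϵ: add p1.
From p1 via ϵ: add p8.
From p8 via ϵ: add p4.
No new states can be added; the closed set is {p1, p4, p7, p8, p9}.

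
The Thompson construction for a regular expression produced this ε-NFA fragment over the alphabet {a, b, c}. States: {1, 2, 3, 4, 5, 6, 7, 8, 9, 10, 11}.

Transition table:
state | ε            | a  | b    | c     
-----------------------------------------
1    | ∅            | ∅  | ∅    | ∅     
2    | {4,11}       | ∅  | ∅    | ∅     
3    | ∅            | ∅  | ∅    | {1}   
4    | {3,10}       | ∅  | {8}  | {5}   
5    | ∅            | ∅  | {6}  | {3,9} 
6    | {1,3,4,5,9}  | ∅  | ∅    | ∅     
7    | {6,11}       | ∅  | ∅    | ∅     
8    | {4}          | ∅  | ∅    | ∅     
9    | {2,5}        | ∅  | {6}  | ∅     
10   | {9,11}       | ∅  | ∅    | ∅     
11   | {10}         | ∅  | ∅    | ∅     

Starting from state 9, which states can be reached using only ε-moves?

Start with {9}.
From 9 via ε: add 2, 5.
From 2 via ε: add 4, 11.
From 4 via ε: add 3, 10.
No new states can be added; the closed set is {2, 3, 4, 5, 9, 10, 11}.

{2, 3, 4, 5, 9, 10, 11}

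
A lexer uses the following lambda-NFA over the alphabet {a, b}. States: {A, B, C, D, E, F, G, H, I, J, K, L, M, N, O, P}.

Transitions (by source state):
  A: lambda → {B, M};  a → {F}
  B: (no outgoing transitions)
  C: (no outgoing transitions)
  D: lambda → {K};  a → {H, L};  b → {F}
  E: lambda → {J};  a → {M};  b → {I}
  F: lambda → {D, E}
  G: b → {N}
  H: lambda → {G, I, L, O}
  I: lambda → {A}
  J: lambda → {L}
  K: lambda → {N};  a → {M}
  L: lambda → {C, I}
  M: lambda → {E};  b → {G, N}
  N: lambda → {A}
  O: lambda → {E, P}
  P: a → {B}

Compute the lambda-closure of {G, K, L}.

{A, B, C, E, G, I, J, K, L, M, N}

Start with {G, K, L}.
From K via lambda: add N.
From L via lambda: add C, I.
From I via lambda: add A.
From A via lambda: add B, M.
From M via lambda: add E.
From E via lambda: add J.
No new states can be added; the closed set is {A, B, C, E, G, I, J, K, L, M, N}.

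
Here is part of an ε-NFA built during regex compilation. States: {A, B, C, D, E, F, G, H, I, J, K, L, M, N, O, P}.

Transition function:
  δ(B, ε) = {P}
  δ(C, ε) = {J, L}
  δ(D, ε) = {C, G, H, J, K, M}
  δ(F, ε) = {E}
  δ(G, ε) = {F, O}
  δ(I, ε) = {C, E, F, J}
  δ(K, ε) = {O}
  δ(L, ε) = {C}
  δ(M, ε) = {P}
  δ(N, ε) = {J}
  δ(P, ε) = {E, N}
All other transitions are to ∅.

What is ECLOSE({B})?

Start with {B}.
From B via ε: add P.
From P via ε: add E, N.
From N via ε: add J.
No new states can be added; the closed set is {B, E, J, N, P}.

{B, E, J, N, P}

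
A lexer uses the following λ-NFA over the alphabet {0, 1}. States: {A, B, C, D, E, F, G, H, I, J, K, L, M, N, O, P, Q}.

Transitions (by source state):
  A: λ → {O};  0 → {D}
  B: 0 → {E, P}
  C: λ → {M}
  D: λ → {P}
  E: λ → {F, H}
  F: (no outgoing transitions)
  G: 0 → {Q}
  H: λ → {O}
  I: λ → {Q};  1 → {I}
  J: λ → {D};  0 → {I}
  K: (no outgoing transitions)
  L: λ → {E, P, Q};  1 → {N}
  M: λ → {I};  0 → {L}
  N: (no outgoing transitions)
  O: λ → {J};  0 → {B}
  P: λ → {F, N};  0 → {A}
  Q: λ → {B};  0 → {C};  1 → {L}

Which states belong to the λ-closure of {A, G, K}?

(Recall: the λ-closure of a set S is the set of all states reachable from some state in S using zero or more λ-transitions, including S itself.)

Start with {A, G, K}.
From A via λ: add O.
From O via λ: add J.
From J via λ: add D.
From D via λ: add P.
From P via λ: add F, N.
No new states can be added; the closed set is {A, D, F, G, J, K, N, O, P}.

{A, D, F, G, J, K, N, O, P}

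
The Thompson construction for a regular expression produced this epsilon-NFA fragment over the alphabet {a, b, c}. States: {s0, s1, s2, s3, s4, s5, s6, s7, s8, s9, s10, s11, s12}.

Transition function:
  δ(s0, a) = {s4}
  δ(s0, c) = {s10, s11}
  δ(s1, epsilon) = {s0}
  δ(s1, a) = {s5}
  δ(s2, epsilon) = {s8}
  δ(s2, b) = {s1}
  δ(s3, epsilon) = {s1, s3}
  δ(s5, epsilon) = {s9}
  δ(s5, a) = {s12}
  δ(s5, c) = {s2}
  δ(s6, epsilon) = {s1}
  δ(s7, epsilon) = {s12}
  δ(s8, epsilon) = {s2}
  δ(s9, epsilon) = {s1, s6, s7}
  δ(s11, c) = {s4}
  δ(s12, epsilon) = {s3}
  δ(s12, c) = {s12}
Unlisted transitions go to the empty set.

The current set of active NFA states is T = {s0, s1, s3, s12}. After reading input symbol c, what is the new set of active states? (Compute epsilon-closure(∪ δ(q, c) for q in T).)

s0 on c → {s10, s11}.
s12 on c → {s12}.
No c-transition from s1, s3.
Union after reading c: {s10, s11, s12}.
Now take the epsilon-closure:
From s12 via epsilon: add s3.
From s3 via epsilon: add s1.
From s1 via epsilon: add s0.
No new states can be added; the closed set is {s0, s1, s3, s10, s11, s12}.

{s0, s1, s3, s10, s11, s12}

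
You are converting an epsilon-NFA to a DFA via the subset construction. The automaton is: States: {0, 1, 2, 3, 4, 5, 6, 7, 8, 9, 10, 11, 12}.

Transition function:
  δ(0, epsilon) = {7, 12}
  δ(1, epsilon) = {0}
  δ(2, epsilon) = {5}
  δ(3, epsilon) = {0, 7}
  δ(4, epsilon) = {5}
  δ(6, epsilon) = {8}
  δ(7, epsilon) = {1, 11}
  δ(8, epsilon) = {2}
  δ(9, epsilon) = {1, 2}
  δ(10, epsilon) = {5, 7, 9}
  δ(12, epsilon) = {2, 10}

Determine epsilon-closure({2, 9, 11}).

Start with {2, 9, 11}.
From 2 via epsilon: add 5.
From 9 via epsilon: add 1.
From 1 via epsilon: add 0.
From 0 via epsilon: add 7, 12.
From 12 via epsilon: add 10.
No new states can be added; the closed set is {0, 1, 2, 5, 7, 9, 10, 11, 12}.

{0, 1, 2, 5, 7, 9, 10, 11, 12}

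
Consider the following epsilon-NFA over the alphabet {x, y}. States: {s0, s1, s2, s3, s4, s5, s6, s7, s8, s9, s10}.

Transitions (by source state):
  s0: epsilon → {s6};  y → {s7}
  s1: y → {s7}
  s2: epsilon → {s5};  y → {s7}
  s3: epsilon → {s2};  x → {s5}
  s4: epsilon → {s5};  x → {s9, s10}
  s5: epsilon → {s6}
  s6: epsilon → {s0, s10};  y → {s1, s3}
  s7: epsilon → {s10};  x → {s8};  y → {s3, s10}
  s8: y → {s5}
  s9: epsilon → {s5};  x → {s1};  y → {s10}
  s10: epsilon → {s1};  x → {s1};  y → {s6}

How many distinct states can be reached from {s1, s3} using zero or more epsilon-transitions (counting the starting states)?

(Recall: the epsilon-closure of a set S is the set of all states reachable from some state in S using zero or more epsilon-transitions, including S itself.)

Start with {s1, s3}.
From s3 via epsilon: add s2.
From s2 via epsilon: add s5.
From s5 via epsilon: add s6.
From s6 via epsilon: add s0, s10.
epsilon-closure = {s0, s1, s2, s3, s5, s6, s10}, which has 7 states.

7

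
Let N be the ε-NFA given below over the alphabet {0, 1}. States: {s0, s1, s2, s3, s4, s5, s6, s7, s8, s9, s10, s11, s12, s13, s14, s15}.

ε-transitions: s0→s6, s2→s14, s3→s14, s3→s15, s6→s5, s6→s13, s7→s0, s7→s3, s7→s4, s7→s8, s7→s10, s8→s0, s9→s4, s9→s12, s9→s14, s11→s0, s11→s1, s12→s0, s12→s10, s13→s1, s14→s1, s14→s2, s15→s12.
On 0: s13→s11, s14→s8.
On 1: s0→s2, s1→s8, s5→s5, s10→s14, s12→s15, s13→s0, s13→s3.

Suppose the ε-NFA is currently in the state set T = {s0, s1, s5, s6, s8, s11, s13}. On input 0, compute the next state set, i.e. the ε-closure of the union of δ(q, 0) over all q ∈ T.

{s0, s1, s5, s6, s11, s13}

s13 on 0 → {s11}.
No 0-transition from s0, s1, s5, s6, s8, s11.
Union after reading 0: {s11}.
Now take the ε-closure:
From s11 via ε: add s0, s1.
From s0 via ε: add s6.
From s6 via ε: add s5, s13.
No new states can be added; the closed set is {s0, s1, s5, s6, s11, s13}.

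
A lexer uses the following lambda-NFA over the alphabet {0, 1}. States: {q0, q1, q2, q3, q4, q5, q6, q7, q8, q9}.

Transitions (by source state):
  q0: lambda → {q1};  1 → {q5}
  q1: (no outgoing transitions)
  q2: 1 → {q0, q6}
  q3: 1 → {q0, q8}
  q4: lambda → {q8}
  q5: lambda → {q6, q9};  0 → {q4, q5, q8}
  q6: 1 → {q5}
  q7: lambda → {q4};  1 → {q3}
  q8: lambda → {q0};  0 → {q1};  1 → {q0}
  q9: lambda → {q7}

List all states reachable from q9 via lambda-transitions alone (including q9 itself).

Start with {q9}.
From q9 via lambda: add q7.
From q7 via lambda: add q4.
From q4 via lambda: add q8.
From q8 via lambda: add q0.
From q0 via lambda: add q1.
No new states can be added; the closed set is {q0, q1, q4, q7, q8, q9}.

{q0, q1, q4, q7, q8, q9}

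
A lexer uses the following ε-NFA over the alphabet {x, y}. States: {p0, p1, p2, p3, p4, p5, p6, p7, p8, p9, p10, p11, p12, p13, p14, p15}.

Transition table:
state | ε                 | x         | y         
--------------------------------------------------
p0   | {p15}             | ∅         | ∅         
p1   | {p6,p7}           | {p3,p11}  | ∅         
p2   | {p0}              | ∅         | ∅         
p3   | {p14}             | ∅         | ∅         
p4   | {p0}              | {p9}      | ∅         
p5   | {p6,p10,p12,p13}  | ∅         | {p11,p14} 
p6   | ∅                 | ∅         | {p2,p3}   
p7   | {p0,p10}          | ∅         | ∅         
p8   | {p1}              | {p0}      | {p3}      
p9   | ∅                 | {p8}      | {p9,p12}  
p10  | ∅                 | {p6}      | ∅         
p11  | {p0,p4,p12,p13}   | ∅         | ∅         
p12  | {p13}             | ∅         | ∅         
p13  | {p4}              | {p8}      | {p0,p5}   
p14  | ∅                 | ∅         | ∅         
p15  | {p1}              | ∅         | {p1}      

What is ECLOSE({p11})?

Start with {p11}.
From p11 via ε: add p0, p4, p12, p13.
From p0 via ε: add p15.
From p15 via ε: add p1.
From p1 via ε: add p6, p7.
From p7 via ε: add p10.
No new states can be added; the closed set is {p0, p1, p4, p6, p7, p10, p11, p12, p13, p15}.

{p0, p1, p4, p6, p7, p10, p11, p12, p13, p15}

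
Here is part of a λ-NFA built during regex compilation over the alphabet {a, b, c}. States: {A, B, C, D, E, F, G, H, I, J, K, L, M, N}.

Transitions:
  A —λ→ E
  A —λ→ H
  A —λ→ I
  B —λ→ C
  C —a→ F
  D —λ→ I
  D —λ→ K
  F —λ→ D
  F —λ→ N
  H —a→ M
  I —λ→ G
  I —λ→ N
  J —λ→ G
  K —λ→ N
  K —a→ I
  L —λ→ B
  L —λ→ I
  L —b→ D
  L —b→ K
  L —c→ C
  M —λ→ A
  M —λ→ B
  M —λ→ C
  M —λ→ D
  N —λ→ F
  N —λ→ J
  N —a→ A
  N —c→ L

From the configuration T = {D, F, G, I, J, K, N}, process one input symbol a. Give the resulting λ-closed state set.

{A, D, E, F, G, H, I, J, K, N}

K on a → {I}.
N on a → {A}.
No a-transition from D, F, G, I, J.
Union after reading a: {A, I}.
Now take the λ-closure:
From A via λ: add E, H.
From I via λ: add G, N.
From N via λ: add F, J.
From F via λ: add D.
From D via λ: add K.
No new states can be added; the closed set is {A, D, E, F, G, H, I, J, K, N}.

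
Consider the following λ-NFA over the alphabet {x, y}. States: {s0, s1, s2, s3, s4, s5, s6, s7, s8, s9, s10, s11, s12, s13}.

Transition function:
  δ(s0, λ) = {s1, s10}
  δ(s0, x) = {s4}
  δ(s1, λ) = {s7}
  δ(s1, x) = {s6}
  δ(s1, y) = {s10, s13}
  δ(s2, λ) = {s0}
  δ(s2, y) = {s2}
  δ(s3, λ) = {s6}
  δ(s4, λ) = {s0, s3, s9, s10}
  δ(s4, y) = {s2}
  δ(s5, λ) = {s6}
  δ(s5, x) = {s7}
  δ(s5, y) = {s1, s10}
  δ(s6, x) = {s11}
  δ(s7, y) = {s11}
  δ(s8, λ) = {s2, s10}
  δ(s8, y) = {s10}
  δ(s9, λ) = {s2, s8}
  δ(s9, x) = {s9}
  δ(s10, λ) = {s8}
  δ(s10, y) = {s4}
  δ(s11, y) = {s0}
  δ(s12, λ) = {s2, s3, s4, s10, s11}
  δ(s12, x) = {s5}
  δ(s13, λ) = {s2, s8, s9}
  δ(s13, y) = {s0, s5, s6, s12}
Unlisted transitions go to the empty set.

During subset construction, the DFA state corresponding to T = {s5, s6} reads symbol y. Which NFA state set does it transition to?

{s0, s1, s2, s7, s8, s10}

s5 on y → {s1, s10}.
No y-transition from s6.
Union after reading y: {s1, s10}.
Now take the λ-closure:
From s1 via λ: add s7.
From s10 via λ: add s8.
From s8 via λ: add s2.
From s2 via λ: add s0.
No new states can be added; the closed set is {s0, s1, s2, s7, s8, s10}.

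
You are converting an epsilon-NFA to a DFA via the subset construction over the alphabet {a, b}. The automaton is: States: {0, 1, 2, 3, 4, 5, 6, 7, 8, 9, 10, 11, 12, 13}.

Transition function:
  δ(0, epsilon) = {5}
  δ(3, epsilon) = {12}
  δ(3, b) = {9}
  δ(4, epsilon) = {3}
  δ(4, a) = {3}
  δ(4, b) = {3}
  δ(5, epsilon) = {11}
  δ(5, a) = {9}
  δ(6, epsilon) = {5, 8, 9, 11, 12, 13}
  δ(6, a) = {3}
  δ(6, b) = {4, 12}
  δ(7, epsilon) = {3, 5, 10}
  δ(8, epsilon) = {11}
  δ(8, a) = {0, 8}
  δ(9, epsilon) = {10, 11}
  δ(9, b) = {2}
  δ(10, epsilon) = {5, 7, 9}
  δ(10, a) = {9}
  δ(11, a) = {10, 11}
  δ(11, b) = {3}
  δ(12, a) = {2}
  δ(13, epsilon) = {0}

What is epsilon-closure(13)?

{0, 5, 11, 13}

Start with {13}.
From 13 via epsilon: add 0.
From 0 via epsilon: add 5.
From 5 via epsilon: add 11.
No new states can be added; the closed set is {0, 5, 11, 13}.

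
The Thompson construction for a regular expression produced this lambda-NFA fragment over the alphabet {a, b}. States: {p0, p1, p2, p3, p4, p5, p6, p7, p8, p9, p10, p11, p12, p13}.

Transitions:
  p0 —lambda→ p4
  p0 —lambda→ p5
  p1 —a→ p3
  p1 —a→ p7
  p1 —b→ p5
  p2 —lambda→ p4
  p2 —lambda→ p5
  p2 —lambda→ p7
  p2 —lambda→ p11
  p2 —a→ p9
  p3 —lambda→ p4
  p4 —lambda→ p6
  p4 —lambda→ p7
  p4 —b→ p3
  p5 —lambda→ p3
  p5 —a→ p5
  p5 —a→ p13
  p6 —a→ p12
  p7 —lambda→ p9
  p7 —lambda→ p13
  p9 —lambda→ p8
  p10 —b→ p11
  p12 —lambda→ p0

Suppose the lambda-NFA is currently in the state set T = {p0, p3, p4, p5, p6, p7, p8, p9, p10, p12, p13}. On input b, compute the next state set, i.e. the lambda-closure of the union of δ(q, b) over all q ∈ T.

{p3, p4, p6, p7, p8, p9, p11, p13}

p4 on b → {p3}.
p10 on b → {p11}.
No b-transition from p0, p3, p5, p6, p7, p8, p9, p12, p13.
Union after reading b: {p3, p11}.
Now take the lambda-closure:
From p3 via lambda: add p4.
From p4 via lambda: add p6, p7.
From p7 via lambda: add p9, p13.
From p9 via lambda: add p8.
No new states can be added; the closed set is {p3, p4, p6, p7, p8, p9, p11, p13}.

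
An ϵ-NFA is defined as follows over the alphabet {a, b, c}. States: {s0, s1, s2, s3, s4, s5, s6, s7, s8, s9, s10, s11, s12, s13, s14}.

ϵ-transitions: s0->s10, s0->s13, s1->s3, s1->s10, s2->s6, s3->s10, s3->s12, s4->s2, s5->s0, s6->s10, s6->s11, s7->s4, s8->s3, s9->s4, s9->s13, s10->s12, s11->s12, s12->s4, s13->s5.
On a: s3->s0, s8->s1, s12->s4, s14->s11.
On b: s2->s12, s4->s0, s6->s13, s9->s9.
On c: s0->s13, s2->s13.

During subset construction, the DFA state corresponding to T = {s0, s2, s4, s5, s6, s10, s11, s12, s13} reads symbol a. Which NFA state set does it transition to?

s12 on a → {s4}.
No a-transition from s0, s2, s4, s5, s6, s10, s11, s13.
Union after reading a: {s4}.
Now take the ϵ-closure:
From s4 via ϵ: add s2.
From s2 via ϵ: add s6.
From s6 via ϵ: add s10, s11.
From s10 via ϵ: add s12.
No new states can be added; the closed set is {s2, s4, s6, s10, s11, s12}.

{s2, s4, s6, s10, s11, s12}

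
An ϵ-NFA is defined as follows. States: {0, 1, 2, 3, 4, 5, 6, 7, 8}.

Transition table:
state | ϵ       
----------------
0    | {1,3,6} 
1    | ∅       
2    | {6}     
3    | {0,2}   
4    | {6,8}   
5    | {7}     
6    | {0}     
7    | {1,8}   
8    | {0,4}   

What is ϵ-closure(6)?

Start with {6}.
From 6 via ϵ: add 0.
From 0 via ϵ: add 1, 3.
From 3 via ϵ: add 2.
No new states can be added; the closed set is {0, 1, 2, 3, 6}.

{0, 1, 2, 3, 6}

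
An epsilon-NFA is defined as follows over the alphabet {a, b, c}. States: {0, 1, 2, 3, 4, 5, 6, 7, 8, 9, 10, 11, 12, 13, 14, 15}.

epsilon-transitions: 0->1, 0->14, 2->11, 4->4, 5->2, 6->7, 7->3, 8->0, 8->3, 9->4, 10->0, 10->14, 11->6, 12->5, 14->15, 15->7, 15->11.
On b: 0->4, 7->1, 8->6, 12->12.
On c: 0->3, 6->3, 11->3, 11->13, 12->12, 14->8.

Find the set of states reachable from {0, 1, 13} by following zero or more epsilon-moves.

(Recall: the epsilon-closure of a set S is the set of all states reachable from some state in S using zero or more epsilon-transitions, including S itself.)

Start with {0, 1, 13}.
From 0 via epsilon: add 14.
From 14 via epsilon: add 15.
From 15 via epsilon: add 7, 11.
From 7 via epsilon: add 3.
From 11 via epsilon: add 6.
No new states can be added; the closed set is {0, 1, 3, 6, 7, 11, 13, 14, 15}.

{0, 1, 3, 6, 7, 11, 13, 14, 15}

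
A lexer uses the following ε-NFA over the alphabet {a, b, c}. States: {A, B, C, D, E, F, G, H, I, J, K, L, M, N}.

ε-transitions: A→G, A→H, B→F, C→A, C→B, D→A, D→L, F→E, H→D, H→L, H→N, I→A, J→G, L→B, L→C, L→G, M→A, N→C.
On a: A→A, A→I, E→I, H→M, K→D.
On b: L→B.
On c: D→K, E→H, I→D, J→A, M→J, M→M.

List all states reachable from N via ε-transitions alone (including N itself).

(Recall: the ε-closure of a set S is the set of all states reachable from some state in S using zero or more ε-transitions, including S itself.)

Start with {N}.
From N via ε: add C.
From C via ε: add A, B.
From A via ε: add G, H.
From B via ε: add F.
From F via ε: add E.
From H via ε: add D, L.
No new states can be added; the closed set is {A, B, C, D, E, F, G, H, L, N}.

{A, B, C, D, E, F, G, H, L, N}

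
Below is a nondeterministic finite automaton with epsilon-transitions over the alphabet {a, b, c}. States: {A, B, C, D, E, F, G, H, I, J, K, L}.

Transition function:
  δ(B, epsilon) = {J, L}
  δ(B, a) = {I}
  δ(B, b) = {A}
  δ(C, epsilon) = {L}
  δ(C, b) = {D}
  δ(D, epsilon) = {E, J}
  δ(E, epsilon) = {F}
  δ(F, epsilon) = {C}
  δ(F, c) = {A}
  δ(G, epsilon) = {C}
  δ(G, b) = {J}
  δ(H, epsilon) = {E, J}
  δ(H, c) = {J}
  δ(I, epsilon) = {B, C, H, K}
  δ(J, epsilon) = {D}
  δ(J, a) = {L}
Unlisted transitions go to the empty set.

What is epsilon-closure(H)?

Start with {H}.
From H via epsilon: add E, J.
From E via epsilon: add F.
From J via epsilon: add D.
From F via epsilon: add C.
From C via epsilon: add L.
No new states can be added; the closed set is {C, D, E, F, H, J, L}.

{C, D, E, F, H, J, L}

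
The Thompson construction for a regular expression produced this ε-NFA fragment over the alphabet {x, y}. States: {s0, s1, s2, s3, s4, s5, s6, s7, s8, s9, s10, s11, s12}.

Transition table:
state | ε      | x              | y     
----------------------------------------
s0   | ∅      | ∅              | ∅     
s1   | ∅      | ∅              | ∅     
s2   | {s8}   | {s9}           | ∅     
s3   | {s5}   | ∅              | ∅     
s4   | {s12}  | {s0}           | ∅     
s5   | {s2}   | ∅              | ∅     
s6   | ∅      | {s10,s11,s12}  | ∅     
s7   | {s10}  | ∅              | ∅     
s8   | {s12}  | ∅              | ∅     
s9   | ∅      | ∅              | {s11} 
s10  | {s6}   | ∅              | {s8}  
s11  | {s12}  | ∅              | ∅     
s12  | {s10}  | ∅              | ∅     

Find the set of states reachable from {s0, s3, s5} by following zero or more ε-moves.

Start with {s0, s3, s5}.
From s5 via ε: add s2.
From s2 via ε: add s8.
From s8 via ε: add s12.
From s12 via ε: add s10.
From s10 via ε: add s6.
No new states can be added; the closed set is {s0, s2, s3, s5, s6, s8, s10, s12}.

{s0, s2, s3, s5, s6, s8, s10, s12}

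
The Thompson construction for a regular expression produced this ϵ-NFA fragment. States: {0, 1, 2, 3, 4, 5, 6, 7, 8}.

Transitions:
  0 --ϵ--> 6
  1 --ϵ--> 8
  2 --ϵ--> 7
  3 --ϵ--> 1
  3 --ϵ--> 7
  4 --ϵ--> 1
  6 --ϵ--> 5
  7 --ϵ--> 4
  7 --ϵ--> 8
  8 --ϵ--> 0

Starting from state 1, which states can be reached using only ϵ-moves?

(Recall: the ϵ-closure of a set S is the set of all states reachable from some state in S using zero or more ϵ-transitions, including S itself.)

{0, 1, 5, 6, 8}

Start with {1}.
From 1 via ϵ: add 8.
From 8 via ϵ: add 0.
From 0 via ϵ: add 6.
From 6 via ϵ: add 5.
No new states can be added; the closed set is {0, 1, 5, 6, 8}.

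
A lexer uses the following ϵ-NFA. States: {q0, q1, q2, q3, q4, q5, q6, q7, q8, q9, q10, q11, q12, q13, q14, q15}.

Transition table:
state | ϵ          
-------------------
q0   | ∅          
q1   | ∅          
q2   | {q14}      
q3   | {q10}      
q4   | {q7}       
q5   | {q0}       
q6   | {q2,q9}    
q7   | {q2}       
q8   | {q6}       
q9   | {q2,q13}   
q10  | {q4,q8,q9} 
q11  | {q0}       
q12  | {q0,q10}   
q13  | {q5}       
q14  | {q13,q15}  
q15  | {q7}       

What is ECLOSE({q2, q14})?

{q0, q2, q5, q7, q13, q14, q15}

Start with {q2, q14}.
From q14 via ϵ: add q13, q15.
From q13 via ϵ: add q5.
From q15 via ϵ: add q7.
From q5 via ϵ: add q0.
No new states can be added; the closed set is {q0, q2, q5, q7, q13, q14, q15}.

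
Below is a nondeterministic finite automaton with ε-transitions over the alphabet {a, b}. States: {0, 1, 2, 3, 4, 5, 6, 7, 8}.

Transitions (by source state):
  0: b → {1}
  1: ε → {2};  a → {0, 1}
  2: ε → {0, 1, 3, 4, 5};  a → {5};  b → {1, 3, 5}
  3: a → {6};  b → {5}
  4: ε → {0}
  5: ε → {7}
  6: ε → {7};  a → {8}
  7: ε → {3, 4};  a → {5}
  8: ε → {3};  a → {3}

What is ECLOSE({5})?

{0, 3, 4, 5, 7}

Start with {5}.
From 5 via ε: add 7.
From 7 via ε: add 3, 4.
From 4 via ε: add 0.
No new states can be added; the closed set is {0, 3, 4, 5, 7}.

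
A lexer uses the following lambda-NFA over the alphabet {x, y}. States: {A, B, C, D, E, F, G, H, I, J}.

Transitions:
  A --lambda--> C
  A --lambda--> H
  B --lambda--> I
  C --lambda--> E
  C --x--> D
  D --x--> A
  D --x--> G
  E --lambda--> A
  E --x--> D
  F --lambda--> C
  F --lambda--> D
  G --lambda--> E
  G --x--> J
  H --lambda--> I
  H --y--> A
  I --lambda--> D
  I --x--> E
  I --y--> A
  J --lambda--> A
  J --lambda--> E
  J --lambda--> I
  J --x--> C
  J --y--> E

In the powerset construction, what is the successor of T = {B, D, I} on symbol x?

D on x → {A, G}.
I on x → {E}.
No x-transition from B.
Union after reading x: {A, E, G}.
Now take the lambda-closure:
From A via lambda: add C, H.
From H via lambda: add I.
From I via lambda: add D.
No new states can be added; the closed set is {A, C, D, E, G, H, I}.

{A, C, D, E, G, H, I}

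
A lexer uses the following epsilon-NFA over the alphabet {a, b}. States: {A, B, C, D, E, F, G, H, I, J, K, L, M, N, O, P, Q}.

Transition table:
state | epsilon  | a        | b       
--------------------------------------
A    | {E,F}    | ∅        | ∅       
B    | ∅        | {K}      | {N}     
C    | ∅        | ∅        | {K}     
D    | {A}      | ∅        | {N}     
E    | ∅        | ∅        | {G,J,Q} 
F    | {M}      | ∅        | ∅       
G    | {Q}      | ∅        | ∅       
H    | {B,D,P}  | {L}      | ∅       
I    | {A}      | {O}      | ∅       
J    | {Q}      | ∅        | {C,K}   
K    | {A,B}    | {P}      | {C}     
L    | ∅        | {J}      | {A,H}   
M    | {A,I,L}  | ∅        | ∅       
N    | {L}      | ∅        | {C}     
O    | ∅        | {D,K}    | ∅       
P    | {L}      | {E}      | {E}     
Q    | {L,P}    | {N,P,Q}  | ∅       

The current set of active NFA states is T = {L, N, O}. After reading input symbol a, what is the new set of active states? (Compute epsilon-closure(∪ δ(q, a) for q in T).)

L on a → {J}.
O on a → {D, K}.
No a-transition from N.
Union after reading a: {D, J, K}.
Now take the epsilon-closure:
From D via epsilon: add A.
From J via epsilon: add Q.
From K via epsilon: add B.
From A via epsilon: add E, F.
From Q via epsilon: add L, P.
From F via epsilon: add M.
From M via epsilon: add I.
No new states can be added; the closed set is {A, B, D, E, F, I, J, K, L, M, P, Q}.

{A, B, D, E, F, I, J, K, L, M, P, Q}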